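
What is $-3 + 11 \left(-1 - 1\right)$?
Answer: $-25$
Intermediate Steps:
$-3 + 11 \left(-1 - 1\right) = -3 + 11 \left(-2\right) = -3 - 22 = -25$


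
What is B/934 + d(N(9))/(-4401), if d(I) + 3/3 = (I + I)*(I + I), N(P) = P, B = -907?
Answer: -4293389/4110534 ≈ -1.0445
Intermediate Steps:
d(I) = -1 + 4*I² (d(I) = -1 + (I + I)*(I + I) = -1 + (2*I)*(2*I) = -1 + 4*I²)
B/934 + d(N(9))/(-4401) = -907/934 + (-1 + 4*9²)/(-4401) = -907*1/934 + (-1 + 4*81)*(-1/4401) = -907/934 + (-1 + 324)*(-1/4401) = -907/934 + 323*(-1/4401) = -907/934 - 323/4401 = -4293389/4110534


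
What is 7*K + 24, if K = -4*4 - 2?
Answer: -102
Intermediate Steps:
K = -18 (K = -16 - 2 = -18)
7*K + 24 = 7*(-18) + 24 = -126 + 24 = -102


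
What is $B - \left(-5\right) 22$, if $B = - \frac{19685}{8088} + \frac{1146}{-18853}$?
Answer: $\frac{16392746887}{152483064} \approx 107.51$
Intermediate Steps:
$B = - \frac{380390153}{152483064}$ ($B = \left(-19685\right) \frac{1}{8088} + 1146 \left(- \frac{1}{18853}\right) = - \frac{19685}{8088} - \frac{1146}{18853} = - \frac{380390153}{152483064} \approx -2.4946$)
$B - \left(-5\right) 22 = - \frac{380390153}{152483064} - \left(-5\right) 22 = - \frac{380390153}{152483064} - -110 = - \frac{380390153}{152483064} + 110 = \frac{16392746887}{152483064}$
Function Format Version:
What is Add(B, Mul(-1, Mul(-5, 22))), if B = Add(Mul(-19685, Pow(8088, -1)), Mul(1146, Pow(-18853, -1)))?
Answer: Rational(16392746887, 152483064) ≈ 107.51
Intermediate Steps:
B = Rational(-380390153, 152483064) (B = Add(Mul(-19685, Rational(1, 8088)), Mul(1146, Rational(-1, 18853))) = Add(Rational(-19685, 8088), Rational(-1146, 18853)) = Rational(-380390153, 152483064) ≈ -2.4946)
Add(B, Mul(-1, Mul(-5, 22))) = Add(Rational(-380390153, 152483064), Mul(-1, Mul(-5, 22))) = Add(Rational(-380390153, 152483064), Mul(-1, -110)) = Add(Rational(-380390153, 152483064), 110) = Rational(16392746887, 152483064)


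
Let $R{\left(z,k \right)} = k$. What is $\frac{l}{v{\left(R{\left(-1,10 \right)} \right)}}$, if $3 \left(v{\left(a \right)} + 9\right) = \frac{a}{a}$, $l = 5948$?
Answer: $- \frac{8922}{13} \approx -686.31$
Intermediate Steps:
$v{\left(a \right)} = - \frac{26}{3}$ ($v{\left(a \right)} = -9 + \frac{a \frac{1}{a}}{3} = -9 + \frac{1}{3} \cdot 1 = -9 + \frac{1}{3} = - \frac{26}{3}$)
$\frac{l}{v{\left(R{\left(-1,10 \right)} \right)}} = \frac{5948}{- \frac{26}{3}} = 5948 \left(- \frac{3}{26}\right) = - \frac{8922}{13}$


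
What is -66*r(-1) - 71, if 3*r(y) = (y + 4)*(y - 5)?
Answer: 325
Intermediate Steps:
r(y) = (-5 + y)*(4 + y)/3 (r(y) = ((y + 4)*(y - 5))/3 = ((4 + y)*(-5 + y))/3 = ((-5 + y)*(4 + y))/3 = (-5 + y)*(4 + y)/3)
-66*r(-1) - 71 = -66*(-20/3 - ⅓*(-1) + (⅓)*(-1)²) - 71 = -66*(-20/3 + ⅓ + (⅓)*1) - 71 = -66*(-20/3 + ⅓ + ⅓) - 71 = -66*(-6) - 71 = 396 - 71 = 325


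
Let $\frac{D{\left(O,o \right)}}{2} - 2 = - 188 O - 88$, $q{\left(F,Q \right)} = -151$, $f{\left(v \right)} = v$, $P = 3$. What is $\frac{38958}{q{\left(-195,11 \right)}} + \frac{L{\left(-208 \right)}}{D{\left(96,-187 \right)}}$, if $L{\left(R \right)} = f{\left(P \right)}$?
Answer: $- \frac{9357147}{36268} \approx -258.0$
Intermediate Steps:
$D{\left(O,o \right)} = -172 - 376 O$ ($D{\left(O,o \right)} = 4 + 2 \left(- 188 O - 88\right) = 4 + 2 \left(-88 - 188 O\right) = 4 - \left(176 + 376 O\right) = -172 - 376 O$)
$L{\left(R \right)} = 3$
$\frac{38958}{q{\left(-195,11 \right)}} + \frac{L{\left(-208 \right)}}{D{\left(96,-187 \right)}} = \frac{38958}{-151} + \frac{3}{-172 - 36096} = 38958 \left(- \frac{1}{151}\right) + \frac{3}{-172 - 36096} = -258 + \frac{3}{-36268} = -258 + 3 \left(- \frac{1}{36268}\right) = -258 - \frac{3}{36268} = - \frac{9357147}{36268}$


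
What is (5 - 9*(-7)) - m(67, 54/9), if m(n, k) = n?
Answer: 1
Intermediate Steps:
(5 - 9*(-7)) - m(67, 54/9) = (5 - 9*(-7)) - 1*67 = (5 + 63) - 67 = 68 - 67 = 1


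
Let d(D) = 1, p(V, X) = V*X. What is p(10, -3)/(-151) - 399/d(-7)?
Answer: -60219/151 ≈ -398.80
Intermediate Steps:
p(10, -3)/(-151) - 399/d(-7) = (10*(-3))/(-151) - 399/1 = -30*(-1/151) - 399*1 = 30/151 - 399 = -60219/151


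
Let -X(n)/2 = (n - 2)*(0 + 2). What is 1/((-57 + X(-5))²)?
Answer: 1/841 ≈ 0.0011891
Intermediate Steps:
X(n) = 8 - 4*n (X(n) = -2*(n - 2)*(0 + 2) = -2*(-2 + n)*2 = -2*(-4 + 2*n) = 8 - 4*n)
1/((-57 + X(-5))²) = 1/((-57 + (8 - 4*(-5)))²) = 1/((-57 + (8 + 20))²) = 1/((-57 + 28)²) = 1/((-29)²) = 1/841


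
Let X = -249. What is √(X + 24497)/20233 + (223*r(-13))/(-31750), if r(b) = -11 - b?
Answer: -223/15875 + 2*√6062/20233 ≈ -0.0063510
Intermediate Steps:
√(X + 24497)/20233 + (223*r(-13))/(-31750) = √(-249 + 24497)/20233 + (223*(-11 - 1*(-13)))/(-31750) = √24248*(1/20233) + (223*(-11 + 13))*(-1/31750) = (2*√6062)*(1/20233) + (223*2)*(-1/31750) = 2*√6062/20233 + 446*(-1/31750) = 2*√6062/20233 - 223/15875 = -223/15875 + 2*√6062/20233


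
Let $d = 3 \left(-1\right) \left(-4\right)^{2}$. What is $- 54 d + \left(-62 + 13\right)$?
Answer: $2543$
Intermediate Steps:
$d = -48$ ($d = \left(-3\right) 16 = -48$)
$- 54 d + \left(-62 + 13\right) = \left(-54\right) \left(-48\right) + \left(-62 + 13\right) = 2592 - 49 = 2543$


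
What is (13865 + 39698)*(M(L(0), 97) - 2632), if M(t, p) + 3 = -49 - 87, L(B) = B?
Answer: -148423073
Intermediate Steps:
M(t, p) = -139 (M(t, p) = -3 + (-49 - 87) = -3 - 136 = -139)
(13865 + 39698)*(M(L(0), 97) - 2632) = (13865 + 39698)*(-139 - 2632) = 53563*(-2771) = -148423073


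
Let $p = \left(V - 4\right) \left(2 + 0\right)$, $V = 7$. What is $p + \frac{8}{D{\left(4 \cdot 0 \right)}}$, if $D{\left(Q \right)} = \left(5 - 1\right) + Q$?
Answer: $8$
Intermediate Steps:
$D{\left(Q \right)} = 4 + Q$
$p = 6$ ($p = \left(7 - 4\right) \left(2 + 0\right) = 3 \cdot 2 = 6$)
$p + \frac{8}{D{\left(4 \cdot 0 \right)}} = 6 + \frac{8}{4 + 4 \cdot 0} = 6 + \frac{8}{4 + 0} = 6 + \frac{8}{4} = 6 + 8 \cdot \frac{1}{4} = 6 + 2 = 8$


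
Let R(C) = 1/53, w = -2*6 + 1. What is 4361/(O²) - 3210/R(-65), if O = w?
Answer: -20581369/121 ≈ -1.7009e+5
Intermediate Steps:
w = -11 (w = -12 + 1 = -11)
R(C) = 1/53
O = -11
4361/(O²) - 3210/R(-65) = 4361/((-11)²) - 3210/1/53 = 4361/121 - 3210*53 = 4361*(1/121) - 170130 = 4361/121 - 170130 = -20581369/121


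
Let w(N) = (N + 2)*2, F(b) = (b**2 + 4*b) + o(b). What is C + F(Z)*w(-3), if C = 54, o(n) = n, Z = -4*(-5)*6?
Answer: -29946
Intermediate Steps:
Z = 120 (Z = 20*6 = 120)
F(b) = b**2 + 5*b (F(b) = (b**2 + 4*b) + b = b**2 + 5*b)
w(N) = 4 + 2*N (w(N) = (2 + N)*2 = 4 + 2*N)
C + F(Z)*w(-3) = 54 + (120*(5 + 120))*(4 + 2*(-3)) = 54 + (120*125)*(4 - 6) = 54 + 15000*(-2) = 54 - 30000 = -29946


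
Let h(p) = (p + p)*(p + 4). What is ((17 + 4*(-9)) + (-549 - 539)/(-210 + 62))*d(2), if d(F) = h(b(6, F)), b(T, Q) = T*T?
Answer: -1241280/37 ≈ -33548.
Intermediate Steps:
b(T, Q) = T**2
h(p) = 2*p*(4 + p) (h(p) = (2*p)*(4 + p) = 2*p*(4 + p))
d(F) = 2880 (d(F) = 2*6**2*(4 + 6**2) = 2*36*(4 + 36) = 2*36*40 = 2880)
((17 + 4*(-9)) + (-549 - 539)/(-210 + 62))*d(2) = ((17 + 4*(-9)) + (-549 - 539)/(-210 + 62))*2880 = ((17 - 36) - 1088/(-148))*2880 = (-19 - 1088*(-1/148))*2880 = (-19 + 272/37)*2880 = -431/37*2880 = -1241280/37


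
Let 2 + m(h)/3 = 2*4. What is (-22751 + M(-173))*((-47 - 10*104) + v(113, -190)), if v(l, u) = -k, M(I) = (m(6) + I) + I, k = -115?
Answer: 22432788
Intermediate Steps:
m(h) = 18 (m(h) = -6 + 3*(2*4) = -6 + 3*8 = -6 + 24 = 18)
M(I) = 18 + 2*I (M(I) = (18 + I) + I = 18 + 2*I)
v(l, u) = 115 (v(l, u) = -1*(-115) = 115)
(-22751 + M(-173))*((-47 - 10*104) + v(113, -190)) = (-22751 + (18 + 2*(-173)))*((-47 - 10*104) + 115) = (-22751 + (18 - 346))*((-47 - 1040) + 115) = (-22751 - 328)*(-1087 + 115) = -23079*(-972) = 22432788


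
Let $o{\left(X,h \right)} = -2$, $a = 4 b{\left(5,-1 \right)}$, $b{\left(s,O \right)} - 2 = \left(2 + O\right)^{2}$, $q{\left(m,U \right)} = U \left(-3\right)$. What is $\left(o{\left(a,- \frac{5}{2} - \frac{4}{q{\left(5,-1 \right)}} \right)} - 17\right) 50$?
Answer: $-950$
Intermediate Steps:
$q{\left(m,U \right)} = - 3 U$
$b{\left(s,O \right)} = 2 + \left(2 + O\right)^{2}$
$a = 12$ ($a = 4 \left(2 + \left(2 - 1\right)^{2}\right) = 4 \left(2 + 1^{2}\right) = 4 \left(2 + 1\right) = 4 \cdot 3 = 12$)
$\left(o{\left(a,- \frac{5}{2} - \frac{4}{q{\left(5,-1 \right)}} \right)} - 17\right) 50 = \left(-2 - 17\right) 50 = \left(-19\right) 50 = -950$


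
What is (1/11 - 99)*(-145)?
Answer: 157760/11 ≈ 14342.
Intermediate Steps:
(1/11 - 99)*(-145) = -1088/11*(-145) = 157760/11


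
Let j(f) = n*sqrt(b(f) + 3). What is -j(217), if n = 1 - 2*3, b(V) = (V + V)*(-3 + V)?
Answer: 5*sqrt(92879) ≈ 1523.8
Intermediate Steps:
b(V) = 2*V*(-3 + V) (b(V) = (2*V)*(-3 + V) = 2*V*(-3 + V))
n = -5 (n = 1 - 6 = -5)
j(f) = -5*sqrt(3 + 2*f*(-3 + f)) (j(f) = -5*sqrt(2*f*(-3 + f) + 3) = -5*sqrt(3 + 2*f*(-3 + f)))
-j(217) = -(-5)*sqrt(3 + 2*217*(-3 + 217)) = -(-5)*sqrt(3 + 2*217*214) = -(-5)*sqrt(3 + 92876) = -(-5)*sqrt(92879) = 5*sqrt(92879)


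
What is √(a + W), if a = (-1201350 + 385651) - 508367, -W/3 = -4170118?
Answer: 4*√699143 ≈ 3344.6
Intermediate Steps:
W = 12510354 (W = -3*(-4170118) = 12510354)
a = -1324066 (a = -815699 - 508367 = -1324066)
√(a + W) = √(-1324066 + 12510354) = √11186288 = 4*√699143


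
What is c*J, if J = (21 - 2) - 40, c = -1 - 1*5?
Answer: 126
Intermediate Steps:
c = -6 (c = -1 - 5 = -6)
J = -21 (J = 19 - 40 = -21)
c*J = -6*(-21) = 126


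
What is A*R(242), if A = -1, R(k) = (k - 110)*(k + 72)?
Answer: -41448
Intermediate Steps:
R(k) = (-110 + k)*(72 + k)
A*R(242) = -(-7920 + 242² - 38*242) = -(-7920 + 58564 - 9196) = -1*41448 = -41448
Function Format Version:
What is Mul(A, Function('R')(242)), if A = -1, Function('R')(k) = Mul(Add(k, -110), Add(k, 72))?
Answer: -41448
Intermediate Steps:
Function('R')(k) = Mul(Add(-110, k), Add(72, k))
Mul(A, Function('R')(242)) = Mul(-1, Add(-7920, Pow(242, 2), Mul(-38, 242))) = Mul(-1, Add(-7920, 58564, -9196)) = Mul(-1, 41448) = -41448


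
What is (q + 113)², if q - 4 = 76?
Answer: 37249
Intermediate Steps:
q = 80 (q = 4 + 76 = 80)
(q + 113)² = (80 + 113)² = 193² = 37249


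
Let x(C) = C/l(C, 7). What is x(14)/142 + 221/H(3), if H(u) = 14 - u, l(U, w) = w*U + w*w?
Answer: 329522/16401 ≈ 20.092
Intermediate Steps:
l(U, w) = w² + U*w (l(U, w) = U*w + w² = w² + U*w)
x(C) = C/(49 + 7*C) (x(C) = C/((7*(C + 7))) = C/((7*(7 + C))) = C/(49 + 7*C))
x(14)/142 + 221/H(3) = ((⅐)*14/(7 + 14))/142 + 221/(14 - 1*3) = ((⅐)*14/21)*(1/142) + 221/(14 - 3) = ((⅐)*14*(1/21))*(1/142) + 221/11 = (2/21)*(1/142) + 221*(1/11) = 1/1491 + 221/11 = 329522/16401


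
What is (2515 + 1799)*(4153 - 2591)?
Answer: 6738468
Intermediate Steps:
(2515 + 1799)*(4153 - 2591) = 4314*1562 = 6738468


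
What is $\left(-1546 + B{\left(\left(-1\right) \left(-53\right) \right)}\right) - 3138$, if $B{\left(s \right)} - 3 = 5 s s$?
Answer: $9364$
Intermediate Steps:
$B{\left(s \right)} = 3 + 5 s^{2}$ ($B{\left(s \right)} = 3 + 5 s s = 3 + 5 s^{2}$)
$\left(-1546 + B{\left(\left(-1\right) \left(-53\right) \right)}\right) - 3138 = \left(-1546 + \left(3 + 5 \left(\left(-1\right) \left(-53\right)\right)^{2}\right)\right) - 3138 = \left(-1546 + \left(3 + 5 \cdot 53^{2}\right)\right) - 3138 = \left(-1546 + \left(3 + 5 \cdot 2809\right)\right) - 3138 = \left(-1546 + \left(3 + 14045\right)\right) - 3138 = \left(-1546 + 14048\right) - 3138 = 12502 - 3138 = 9364$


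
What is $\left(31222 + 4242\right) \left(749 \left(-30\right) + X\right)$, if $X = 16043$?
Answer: $-227927128$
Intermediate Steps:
$\left(31222 + 4242\right) \left(749 \left(-30\right) + X\right) = \left(31222 + 4242\right) \left(749 \left(-30\right) + 16043\right) = 35464 \left(-22470 + 16043\right) = 35464 \left(-6427\right) = -227927128$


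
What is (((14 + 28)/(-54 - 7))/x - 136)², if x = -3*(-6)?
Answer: 619761025/33489 ≈ 18506.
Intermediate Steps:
x = 18
(((14 + 28)/(-54 - 7))/x - 136)² = (((14 + 28)/(-54 - 7))/18 - 136)² = ((42/(-61))*(1/18) - 136)² = ((42*(-1/61))*(1/18) - 136)² = (-42/61*1/18 - 136)² = (-7/183 - 136)² = (-24895/183)² = 619761025/33489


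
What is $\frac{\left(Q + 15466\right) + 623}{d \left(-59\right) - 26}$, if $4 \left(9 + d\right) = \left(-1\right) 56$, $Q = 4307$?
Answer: $\frac{20396}{1331} \approx 15.324$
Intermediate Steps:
$d = -23$ ($d = -9 + \frac{\left(-1\right) 56}{4} = -9 + \frac{1}{4} \left(-56\right) = -9 - 14 = -23$)
$\frac{\left(Q + 15466\right) + 623}{d \left(-59\right) - 26} = \frac{\left(4307 + 15466\right) + 623}{\left(-23\right) \left(-59\right) - 26} = \frac{19773 + 623}{1357 - 26} = \frac{20396}{1331}$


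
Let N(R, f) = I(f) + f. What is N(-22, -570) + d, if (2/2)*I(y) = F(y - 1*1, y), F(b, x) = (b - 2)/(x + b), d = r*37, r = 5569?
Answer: 234456676/1141 ≈ 2.0548e+5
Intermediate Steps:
d = 206053 (d = 5569*37 = 206053)
F(b, x) = (-2 + b)/(b + x)
I(y) = (-3 + y)/(-1 + 2*y) (I(y) = (-2 + (y - 1*1))/((y - 1*1) + y) = (-2 + (y - 1))/((y - 1) + y) = (-2 + (-1 + y))/((-1 + y) + y) = (-3 + y)/(-1 + 2*y))
N(R, f) = f + (-3 + f)/(-1 + 2*f) (N(R, f) = (-3 + f)/(-1 + 2*f) + f = f + (-3 + f)/(-1 + 2*f))
N(-22, -570) + d = (-3 + 2*(-570)²)/(-1 + 2*(-570)) + 206053 = (-3 + 2*324900)/(-1 - 1140) + 206053 = (-3 + 649800)/(-1141) + 206053 = -1/1141*649797 + 206053 = -649797/1141 + 206053 = 234456676/1141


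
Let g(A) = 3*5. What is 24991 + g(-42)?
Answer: 25006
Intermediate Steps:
g(A) = 15
24991 + g(-42) = 24991 + 15 = 25006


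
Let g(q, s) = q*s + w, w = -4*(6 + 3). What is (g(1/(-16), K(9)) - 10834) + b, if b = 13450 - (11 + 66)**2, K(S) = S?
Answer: -53593/16 ≈ -3349.6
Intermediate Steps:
w = -36 (w = -4*9 = -36)
b = 7521 (b = 13450 - 1*77**2 = 13450 - 1*5929 = 13450 - 5929 = 7521)
g(q, s) = -36 + q*s (g(q, s) = q*s - 36 = -36 + q*s)
(g(1/(-16), K(9)) - 10834) + b = ((-36 + 9/(-16)) - 10834) + 7521 = ((-36 - 1/16*9) - 10834) + 7521 = ((-36 - 9/16) - 10834) + 7521 = (-585/16 - 10834) + 7521 = -173929/16 + 7521 = -53593/16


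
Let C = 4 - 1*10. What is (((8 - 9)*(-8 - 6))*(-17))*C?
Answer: 1428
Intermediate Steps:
C = -6 (C = 4 - 10 = -6)
(((8 - 9)*(-8 - 6))*(-17))*C = (((8 - 9)*(-8 - 6))*(-17))*(-6) = (-1*(-14)*(-17))*(-6) = (14*(-17))*(-6) = -238*(-6) = 1428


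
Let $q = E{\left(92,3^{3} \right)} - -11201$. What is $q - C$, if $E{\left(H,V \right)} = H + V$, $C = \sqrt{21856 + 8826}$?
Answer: $11320 - 23 \sqrt{58} \approx 11145.0$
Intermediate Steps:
$C = 23 \sqrt{58}$ ($C = \sqrt{30682} = 23 \sqrt{58} \approx 175.16$)
$q = 11320$ ($q = \left(92 + 3^{3}\right) - -11201 = \left(92 + 27\right) + 11201 = 119 + 11201 = 11320$)
$q - C = 11320 - 23 \sqrt{58}$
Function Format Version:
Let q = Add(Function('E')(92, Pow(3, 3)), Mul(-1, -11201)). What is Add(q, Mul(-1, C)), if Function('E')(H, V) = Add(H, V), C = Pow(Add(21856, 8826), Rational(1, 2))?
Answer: Add(11320, Mul(-23, Pow(58, Rational(1, 2)))) ≈ 11145.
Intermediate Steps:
C = Mul(23, Pow(58, Rational(1, 2))) (C = Pow(30682, Rational(1, 2)) = Mul(23, Pow(58, Rational(1, 2))) ≈ 175.16)
q = 11320 (q = Add(Add(92, Pow(3, 3)), Mul(-1, -11201)) = Add(Add(92, 27), 11201) = Add(119, 11201) = 11320)
Add(q, Mul(-1, C)) = Add(11320, Mul(-1, Mul(23, Pow(58, Rational(1, 2))))) = Add(11320, Mul(-23, Pow(58, Rational(1, 2))))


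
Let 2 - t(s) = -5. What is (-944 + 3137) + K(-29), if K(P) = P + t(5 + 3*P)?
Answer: 2171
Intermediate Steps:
t(s) = 7 (t(s) = 2 - 1*(-5) = 2 + 5 = 7)
K(P) = 7 + P (K(P) = P + 7 = 7 + P)
(-944 + 3137) + K(-29) = (-944 + 3137) + (7 - 29) = 2193 - 22 = 2171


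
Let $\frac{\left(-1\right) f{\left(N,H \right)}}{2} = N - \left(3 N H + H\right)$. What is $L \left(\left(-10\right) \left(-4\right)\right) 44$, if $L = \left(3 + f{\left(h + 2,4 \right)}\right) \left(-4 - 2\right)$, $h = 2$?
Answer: $-1045440$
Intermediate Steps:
$f{\left(N,H \right)} = - 2 N + 2 H + 6 H N$ ($f{\left(N,H \right)} = - 2 \left(N - \left(3 N H + H\right)\right) = - 2 \left(N - \left(3 H N + H\right)\right) = - 2 \left(N - \left(H + 3 H N\right)\right) = - 2 \left(N - H - 3 H N\right) = - 2 N + 2 H + 6 H N$)
$L = -594$ ($L = \left(3 + \left(- 2 \left(2 + 2\right) + 2 \cdot 4 + 6 \cdot 4 \left(2 + 2\right)\right)\right) \left(-4 - 2\right) = \left(3 + \left(\left(-2\right) 4 + 8 + 6 \cdot 4 \cdot 4\right)\right) \left(-6\right) = \left(3 + \left(-8 + 8 + 96\right)\right) \left(-6\right) = \left(3 + 96\right) \left(-6\right) = 99 \left(-6\right) = -594$)
$L \left(\left(-10\right) \left(-4\right)\right) 44 = - 594 \left(\left(-10\right) \left(-4\right)\right) 44 = \left(-594\right) 40 \cdot 44 = \left(-23760\right) 44 = -1045440$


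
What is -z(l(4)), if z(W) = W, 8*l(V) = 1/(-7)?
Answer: 1/56 ≈ 0.017857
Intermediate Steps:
l(V) = -1/56 (l(V) = (⅛)/(-7) = (⅛)*(-⅐) = -1/56)
-z(l(4)) = -1*(-1/56) = 1/56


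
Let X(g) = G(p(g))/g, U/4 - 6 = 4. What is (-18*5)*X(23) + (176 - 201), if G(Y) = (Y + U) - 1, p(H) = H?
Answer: -6155/23 ≈ -267.61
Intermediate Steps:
U = 40 (U = 24 + 4*4 = 24 + 16 = 40)
G(Y) = 39 + Y (G(Y) = (Y + 40) - 1 = (40 + Y) - 1 = 39 + Y)
X(g) = (39 + g)/g
(-18*5)*X(23) + (176 - 201) = (-18*5)*((39 + 23)/23) + (176 - 201) = -90*62/23 - 25 = -5580/23 - 25 = -6155/23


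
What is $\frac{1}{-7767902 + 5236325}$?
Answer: $- \frac{1}{2531577} \approx -3.9501 \cdot 10^{-7}$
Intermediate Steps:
$\frac{1}{-7767902 + 5236325} = \frac{1}{-2531577} = - \frac{1}{2531577}$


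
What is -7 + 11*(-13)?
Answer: -150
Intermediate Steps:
-7 + 11*(-13) = -7 - 143 = -150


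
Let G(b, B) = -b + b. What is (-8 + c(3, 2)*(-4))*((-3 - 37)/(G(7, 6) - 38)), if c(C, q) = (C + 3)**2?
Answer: -160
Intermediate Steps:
G(b, B) = 0
c(C, q) = (3 + C)**2
(-8 + c(3, 2)*(-4))*((-3 - 37)/(G(7, 6) - 38)) = (-8 + (3 + 3)**2*(-4))*((-3 - 37)/(0 - 38)) = (-8 + 6**2*(-4))*(-40/(-38)) = (-8 + 36*(-4))*(-40*(-1/38)) = (-8 - 144)*(20/19) = -152*20/19 = -160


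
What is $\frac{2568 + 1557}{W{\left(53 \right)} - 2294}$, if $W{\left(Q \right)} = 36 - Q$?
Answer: $- \frac{4125}{2311} \approx -1.7849$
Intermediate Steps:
$\frac{2568 + 1557}{W{\left(53 \right)} - 2294} = \frac{2568 + 1557}{\left(36 - 53\right) - 2294} = \frac{4125}{\left(36 - 53\right) - 2294} = \frac{4125}{-17 - 2294} = \frac{4125}{-2311} = 4125 \left(- \frac{1}{2311}\right) = - \frac{4125}{2311}$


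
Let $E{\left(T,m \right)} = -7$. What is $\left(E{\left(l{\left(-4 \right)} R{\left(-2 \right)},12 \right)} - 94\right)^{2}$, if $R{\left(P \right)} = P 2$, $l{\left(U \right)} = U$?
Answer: $10201$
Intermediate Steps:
$R{\left(P \right)} = 2 P$
$\left(E{\left(l{\left(-4 \right)} R{\left(-2 \right)},12 \right)} - 94\right)^{2} = \left(-7 - 94\right)^{2} = \left(-101\right)^{2} = 10201$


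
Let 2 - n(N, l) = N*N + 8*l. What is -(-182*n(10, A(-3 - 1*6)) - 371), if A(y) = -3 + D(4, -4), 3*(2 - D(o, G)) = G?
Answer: -53851/3 ≈ -17950.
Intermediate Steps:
D(o, G) = 2 - G/3
A(y) = ⅓ (A(y) = -3 + (2 - ⅓*(-4)) = -3 + (2 + 4/3) = -3 + 10/3 = ⅓)
n(N, l) = 2 - N² - 8*l (n(N, l) = 2 - (N*N + 8*l) = 2 - (N² + 8*l) = 2 + (-N² - 8*l) = 2 - N² - 8*l)
-(-182*n(10, A(-3 - 1*6)) - 371) = -(-182*(2 - 1*10² - 8*⅓) - 371) = -(-182*(2 - 1*100 - 8/3) - 371) = -(-182*(2 - 100 - 8/3) - 371) = -(-182*(-302/3) - 371) = -(54964/3 - 371) = -1*53851/3 = -53851/3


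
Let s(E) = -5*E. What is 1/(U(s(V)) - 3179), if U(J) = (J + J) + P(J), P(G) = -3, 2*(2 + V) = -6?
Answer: -1/3132 ≈ -0.00031928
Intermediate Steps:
V = -5 (V = -2 + (1/2)*(-6) = -2 - 3 = -5)
U(J) = -3 + 2*J (U(J) = (J + J) - 3 = 2*J - 3 = -3 + 2*J)
1/(U(s(V)) - 3179) = 1/((-3 + 2*(-5*(-5))) - 3179) = 1/((-3 + 2*25) - 3179) = 1/((-3 + 50) - 3179) = 1/(47 - 3179) = 1/(-3132) = -1/3132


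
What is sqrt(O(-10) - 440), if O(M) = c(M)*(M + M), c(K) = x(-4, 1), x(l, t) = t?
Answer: 2*I*sqrt(115) ≈ 21.448*I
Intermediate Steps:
c(K) = 1
O(M) = 2*M (O(M) = 1*(M + M) = 1*(2*M) = 2*M)
sqrt(O(-10) - 440) = sqrt(2*(-10) - 440) = sqrt(-20 - 440) = sqrt(-460) = 2*I*sqrt(115)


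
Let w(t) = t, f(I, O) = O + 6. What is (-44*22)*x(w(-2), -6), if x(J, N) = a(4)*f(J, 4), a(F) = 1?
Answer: -9680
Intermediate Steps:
f(I, O) = 6 + O
x(J, N) = 10 (x(J, N) = 1*(6 + 4) = 1*10 = 10)
(-44*22)*x(w(-2), -6) = -44*22*10 = -968*10 = -9680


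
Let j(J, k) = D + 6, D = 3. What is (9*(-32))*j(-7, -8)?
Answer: -2592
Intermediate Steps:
j(J, k) = 9 (j(J, k) = 3 + 6 = 9)
(9*(-32))*j(-7, -8) = (9*(-32))*9 = -288*9 = -2592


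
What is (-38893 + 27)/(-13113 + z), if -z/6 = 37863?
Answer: 38866/240291 ≈ 0.16175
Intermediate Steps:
z = -227178 (z = -6*37863 = -227178)
(-38893 + 27)/(-13113 + z) = (-38893 + 27)/(-13113 - 227178) = -38866/(-240291) = -38866*(-1/240291) = 38866/240291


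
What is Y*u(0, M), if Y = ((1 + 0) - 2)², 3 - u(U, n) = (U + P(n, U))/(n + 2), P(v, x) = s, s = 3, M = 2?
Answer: 9/4 ≈ 2.2500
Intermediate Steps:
P(v, x) = 3
u(U, n) = 3 - (3 + U)/(2 + n) (u(U, n) = 3 - (U + 3)/(n + 2) = 3 - (3 + U)/(2 + n))
Y = 1 (Y = (1 - 2)² = (-1)² = 1)
Y*u(0, M) = 1*((3 - 1*0 + 3*2)/(2 + 2)) = 1*((3 + 0 + 6)/4) = 1*((¼)*9) = 1*(9/4) = 9/4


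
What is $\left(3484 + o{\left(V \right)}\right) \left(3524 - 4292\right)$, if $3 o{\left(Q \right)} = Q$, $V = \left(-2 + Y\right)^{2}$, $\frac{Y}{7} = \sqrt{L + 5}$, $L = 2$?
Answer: $-2764544 + 7168 \sqrt{7} \approx -2.7456 \cdot 10^{6}$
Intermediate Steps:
$Y = 7 \sqrt{7}$ ($Y = 7 \sqrt{2 + 5} = 7 \sqrt{7} \approx 18.52$)
$V = \left(-2 + 7 \sqrt{7}\right)^{2} \approx 272.92$
$o{\left(Q \right)} = \frac{Q}{3}$
$\left(3484 + o{\left(V \right)}\right) \left(3524 - 4292\right) = \left(3484 + \frac{347 - 28 \sqrt{7}}{3}\right) \left(3524 - 4292\right) = \left(3484 + \left(\frac{347}{3} - \frac{28 \sqrt{7}}{3}\right)\right) \left(-768\right) = \left(\frac{10799}{3} - \frac{28 \sqrt{7}}{3}\right) \left(-768\right) = -2764544 + 7168 \sqrt{7}$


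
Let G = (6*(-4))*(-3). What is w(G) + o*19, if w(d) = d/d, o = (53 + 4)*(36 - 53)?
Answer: -18410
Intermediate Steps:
G = 72 (G = -24*(-3) = 72)
o = -969 (o = 57*(-17) = -969)
w(d) = 1
w(G) + o*19 = 1 - 969*19 = 1 - 18411 = -18410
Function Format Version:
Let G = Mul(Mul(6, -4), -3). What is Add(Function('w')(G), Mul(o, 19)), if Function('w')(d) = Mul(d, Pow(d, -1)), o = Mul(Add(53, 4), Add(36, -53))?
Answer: -18410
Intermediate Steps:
G = 72 (G = Mul(-24, -3) = 72)
o = -969 (o = Mul(57, -17) = -969)
Function('w')(d) = 1
Add(Function('w')(G), Mul(o, 19)) = Add(1, Mul(-969, 19)) = Add(1, -18411) = -18410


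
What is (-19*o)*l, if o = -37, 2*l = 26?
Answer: 9139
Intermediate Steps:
l = 13 (l = (½)*26 = 13)
(-19*o)*l = -19*(-37)*13 = 703*13 = 9139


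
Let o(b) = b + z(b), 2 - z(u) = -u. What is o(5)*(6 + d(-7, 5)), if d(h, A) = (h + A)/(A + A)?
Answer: 348/5 ≈ 69.600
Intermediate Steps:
z(u) = 2 + u (z(u) = 2 - (-1)*u = 2 + u)
d(h, A) = (A + h)/(2*A) (d(h, A) = (A + h)/((2*A)) = (A + h)*(1/(2*A)) = (A + h)/(2*A))
o(b) = 2 + 2*b (o(b) = b + (2 + b) = 2 + 2*b)
o(5)*(6 + d(-7, 5)) = (2 + 2*5)*(6 + (½)*(5 - 7)/5) = (2 + 10)*(6 + (½)*(⅕)*(-2)) = 12*(6 - ⅕) = 12*(29/5) = 348/5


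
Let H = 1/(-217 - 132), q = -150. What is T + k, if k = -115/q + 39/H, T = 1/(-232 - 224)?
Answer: -10343779/760 ≈ -13610.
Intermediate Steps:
H = -1/349 (H = 1/(-349) = -1/349 ≈ -0.0028653)
T = -1/456 (T = 1/(-456) = -1/456 ≈ -0.0021930)
k = -408307/30 (k = -115/(-150) + 39/(-1/349) = -115*(-1/150) + 39*(-349) = 23/30 - 13611 = -408307/30 ≈ -13610.)
T + k = -1/456 - 408307/30 = -10343779/760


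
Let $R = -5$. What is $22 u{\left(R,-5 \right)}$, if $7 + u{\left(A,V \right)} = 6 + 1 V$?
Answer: $-132$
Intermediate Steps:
$u{\left(A,V \right)} = -1 + V$ ($u{\left(A,V \right)} = -7 + \left(6 + 1 V\right) = -7 + \left(6 + V\right) = -1 + V$)
$22 u{\left(R,-5 \right)} = 22 \left(-1 - 5\right) = 22 \left(-6\right) = -132$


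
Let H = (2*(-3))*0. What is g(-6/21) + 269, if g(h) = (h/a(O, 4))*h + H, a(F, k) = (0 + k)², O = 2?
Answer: 52725/196 ≈ 269.00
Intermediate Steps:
H = 0 (H = -6*0 = 0)
a(F, k) = k²
g(h) = h²/16 (g(h) = (h/(4²))*h + 0 = (h/16)*h + 0 = h²/16 + 0 = h²/16)
g(-6/21) + 269 = (-6/21)²/16 + 269 = (-6*1/21)²/16 + 269 = (-2/7)²/16 + 269 = (1/16)*(4/49) + 269 = 1/196 + 269 = 52725/196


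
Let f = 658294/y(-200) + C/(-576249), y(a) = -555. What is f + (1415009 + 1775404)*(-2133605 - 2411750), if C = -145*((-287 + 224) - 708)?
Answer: -1545954214146095763452/106606065 ≈ -1.4502e+13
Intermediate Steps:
C = 111795 (C = -145*(-63 - 708) = -145*(-771) = 111795)
f = -126467768477/106606065 (f = 658294/(-555) + 111795/(-576249) = 658294*(-1/555) + 111795*(-1/576249) = -658294/555 - 37265/192083 = -126467768477/106606065 ≈ -1186.3)
f + (1415009 + 1775404)*(-2133605 - 2411750) = -126467768477/106606065 + (1415009 + 1775404)*(-2133605 - 2411750) = -126467768477/106606065 + 3190413*(-4545355) = -126467768477/106606065 - 14501559681615 = -1545954214146095763452/106606065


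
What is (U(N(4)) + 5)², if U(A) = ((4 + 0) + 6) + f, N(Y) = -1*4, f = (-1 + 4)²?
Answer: 576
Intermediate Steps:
f = 9 (f = 3² = 9)
N(Y) = -4
U(A) = 19 (U(A) = ((4 + 0) + 6) + 9 = (4 + 6) + 9 = 10 + 9 = 19)
(U(N(4)) + 5)² = (19 + 5)² = 24² = 576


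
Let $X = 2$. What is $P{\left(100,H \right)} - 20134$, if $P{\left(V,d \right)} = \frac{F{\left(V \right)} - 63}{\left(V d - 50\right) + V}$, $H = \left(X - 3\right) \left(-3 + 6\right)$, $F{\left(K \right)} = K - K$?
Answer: $- \frac{5033437}{250} \approx -20134.0$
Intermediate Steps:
$F{\left(K \right)} = 0$
$H = -3$ ($H = \left(2 - 3\right) \left(-3 + 6\right) = \left(-1\right) 3 = -3$)
$P{\left(V,d \right)} = - \frac{63}{-50 + V + V d}$ ($P{\left(V,d \right)} = \frac{0 - 63}{\left(V d - 50\right) + V} = - \frac{63}{\left(-50 + V d\right) + V} = - \frac{63}{-50 + V + V d}$)
$P{\left(100,H \right)} - 20134 = - \frac{63}{-50 + 100 + 100 \left(-3\right)} - 20134 = - \frac{63}{-50 + 100 - 300} - 20134 = - \frac{63}{-250} - 20134 = \left(-63\right) \left(- \frac{1}{250}\right) - 20134 = \frac{63}{250} - 20134 = - \frac{5033437}{250}$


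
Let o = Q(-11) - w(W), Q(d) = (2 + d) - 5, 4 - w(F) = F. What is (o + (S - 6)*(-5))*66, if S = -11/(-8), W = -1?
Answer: 1089/4 ≈ 272.25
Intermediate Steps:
w(F) = 4 - F
S = 11/8 (S = -11*(-⅛) = 11/8 ≈ 1.3750)
Q(d) = -3 + d
o = -19 (o = (-3 - 11) - (4 - 1*(-1)) = -14 - (4 + 1) = -14 - 1*5 = -14 - 5 = -19)
(o + (S - 6)*(-5))*66 = (-19 + (11/8 - 6)*(-5))*66 = (-19 - 37/8*(-5))*66 = (-19 + 185/8)*66 = (33/8)*66 = 1089/4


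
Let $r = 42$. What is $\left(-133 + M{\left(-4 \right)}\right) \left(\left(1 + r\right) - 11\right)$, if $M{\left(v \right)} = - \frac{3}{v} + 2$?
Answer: $-4168$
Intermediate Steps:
$M{\left(v \right)} = 2 - \frac{3}{v}$
$\left(-133 + M{\left(-4 \right)}\right) \left(\left(1 + r\right) - 11\right) = \left(-133 + \left(2 - \frac{3}{-4}\right)\right) \left(\left(1 + 42\right) - 11\right) = \left(-133 + \left(2 - - \frac{3}{4}\right)\right) \left(43 - 11\right) = \left(-133 + \left(2 + \frac{3}{4}\right)\right) 32 = \left(-133 + \frac{11}{4}\right) 32 = \left(- \frac{521}{4}\right) 32 = -4168$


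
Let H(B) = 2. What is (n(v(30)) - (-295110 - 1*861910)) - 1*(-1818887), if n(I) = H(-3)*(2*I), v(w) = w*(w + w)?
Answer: 2983107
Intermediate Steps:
v(w) = 2*w**2 (v(w) = w*(2*w) = 2*w**2)
n(I) = 4*I (n(I) = 2*(2*I) = 4*I)
(n(v(30)) - (-295110 - 1*861910)) - 1*(-1818887) = (4*(2*30**2) - (-295110 - 1*861910)) - 1*(-1818887) = (4*(2*900) - (-295110 - 861910)) + 1818887 = (4*1800 - 1*(-1157020)) + 1818887 = (7200 + 1157020) + 1818887 = 1164220 + 1818887 = 2983107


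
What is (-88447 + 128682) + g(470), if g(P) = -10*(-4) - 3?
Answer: 40272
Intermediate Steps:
g(P) = 37 (g(P) = 40 - 3 = 37)
(-88447 + 128682) + g(470) = (-88447 + 128682) + 37 = 40235 + 37 = 40272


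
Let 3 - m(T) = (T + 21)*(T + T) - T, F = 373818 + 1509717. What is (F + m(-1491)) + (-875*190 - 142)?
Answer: -2667885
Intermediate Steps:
F = 1883535
m(T) = 3 + T - 2*T*(21 + T) (m(T) = 3 - ((T + 21)*(T + T) - T) = 3 - ((21 + T)*(2*T) - T) = 3 - (2*T*(21 + T) - T) = 3 - (-T + 2*T*(21 + T)) = 3 + (T - 2*T*(21 + T)) = 3 + T - 2*T*(21 + T))
(F + m(-1491)) + (-875*190 - 142) = (1883535 + (3 - 41*(-1491) - 2*(-1491)²)) + (-875*190 - 142) = (1883535 + (3 + 61131 - 2*2223081)) + (-166250 - 142) = (1883535 + (3 + 61131 - 4446162)) - 166392 = (1883535 - 4385028) - 166392 = -2501493 - 166392 = -2667885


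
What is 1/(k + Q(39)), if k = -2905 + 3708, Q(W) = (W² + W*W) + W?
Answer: 1/3884 ≈ 0.00025747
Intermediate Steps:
Q(W) = W + 2*W² (Q(W) = (W² + W²) + W = 2*W² + W = W + 2*W²)
k = 803
1/(k + Q(39)) = 1/(803 + 39*(1 + 2*39)) = 1/(803 + 39*(1 + 78)) = 1/(803 + 39*79) = 1/(803 + 3081) = 1/3884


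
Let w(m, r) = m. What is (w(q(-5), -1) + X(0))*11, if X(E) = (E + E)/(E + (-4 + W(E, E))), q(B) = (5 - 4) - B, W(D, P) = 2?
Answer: 66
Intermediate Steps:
q(B) = 1 - B
X(E) = 2*E/(-2 + E) (X(E) = (E + E)/(E + (-4 + 2)) = (2*E)/(E - 2) = (2*E)/(-2 + E) = 2*E/(-2 + E))
(w(q(-5), -1) + X(0))*11 = ((1 - 1*(-5)) + 2*0/(-2 + 0))*11 = ((1 + 5) + 2*0/(-2))*11 = (6 + 2*0*(-½))*11 = (6 + 0)*11 = 6*11 = 66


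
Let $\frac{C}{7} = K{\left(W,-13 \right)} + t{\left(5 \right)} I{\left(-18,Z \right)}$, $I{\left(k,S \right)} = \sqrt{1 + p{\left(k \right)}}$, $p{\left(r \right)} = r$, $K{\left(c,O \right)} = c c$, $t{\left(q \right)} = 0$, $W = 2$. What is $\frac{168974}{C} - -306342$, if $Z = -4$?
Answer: $\frac{4373275}{14} \approx 3.1238 \cdot 10^{5}$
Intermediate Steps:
$K{\left(c,O \right)} = c^{2}$
$I{\left(k,S \right)} = \sqrt{1 + k}$
$C = 28$ ($C = 7 \left(2^{2} + 0 \sqrt{1 - 18}\right) = 7 \left(4 + 0 \sqrt{-17}\right) = 7 \left(4 + 0 i \sqrt{17}\right) = 7 \left(4 + 0\right) = 7 \cdot 4 = 28$)
$\frac{168974}{C} - -306342 = \frac{168974}{28} - -306342 = 168974 \cdot \frac{1}{28} + 306342 = \frac{84487}{14} + 306342 = \frac{4373275}{14}$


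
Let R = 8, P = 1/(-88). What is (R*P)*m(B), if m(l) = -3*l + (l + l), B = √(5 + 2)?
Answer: √7/11 ≈ 0.24052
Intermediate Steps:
P = -1/88 ≈ -0.011364
B = √7 ≈ 2.6458
m(l) = -l (m(l) = -3*l + 2*l = -l)
(R*P)*m(B) = (8*(-1/88))*(-√7) = -(-1)*√7/11 = √7/11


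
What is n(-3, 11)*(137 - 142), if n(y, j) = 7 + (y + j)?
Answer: -75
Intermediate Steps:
n(y, j) = 7 + j + y (n(y, j) = 7 + (j + y) = 7 + j + y)
n(-3, 11)*(137 - 142) = (7 + 11 - 3)*(137 - 142) = 15*(-5) = -75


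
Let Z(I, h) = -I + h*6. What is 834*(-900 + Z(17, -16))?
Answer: -844842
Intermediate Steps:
Z(I, h) = -I + 6*h
834*(-900 + Z(17, -16)) = 834*(-900 + (-1*17 + 6*(-16))) = 834*(-900 + (-17 - 96)) = 834*(-900 - 113) = 834*(-1013) = -844842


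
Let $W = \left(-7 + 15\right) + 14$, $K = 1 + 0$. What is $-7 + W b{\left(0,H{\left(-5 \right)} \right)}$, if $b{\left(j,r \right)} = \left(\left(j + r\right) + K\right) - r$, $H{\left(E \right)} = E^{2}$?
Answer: $15$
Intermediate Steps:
$K = 1$
$W = 22$ ($W = 8 + 14 = 22$)
$b{\left(j,r \right)} = 1 + j$ ($b{\left(j,r \right)} = \left(\left(j + r\right) + 1\right) - r = \left(1 + j + r\right) - r = 1 + j$)
$-7 + W b{\left(0,H{\left(-5 \right)} \right)} = -7 + 22 \left(1 + 0\right) = -7 + 22 \cdot 1 = -7 + 22 = 15$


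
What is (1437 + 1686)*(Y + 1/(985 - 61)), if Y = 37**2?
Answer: 1316820237/308 ≈ 4.2754e+6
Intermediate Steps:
Y = 1369
(1437 + 1686)*(Y + 1/(985 - 61)) = (1437 + 1686)*(1369 + 1/(985 - 61)) = 3123*(1369 + 1/924) = 3123*(1264957/924) = 1316820237/308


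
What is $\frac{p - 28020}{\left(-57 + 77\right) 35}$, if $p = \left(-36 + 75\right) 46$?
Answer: $- \frac{13113}{350} \approx -37.466$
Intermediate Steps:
$p = 1794$ ($p = 39 \cdot 46 = 1794$)
$\frac{p - 28020}{\left(-57 + 77\right) 35} = \frac{1794 - 28020}{\left(-57 + 77\right) 35} = \frac{1794 - 28020}{20 \cdot 35} = - \frac{26226}{700} = \left(-26226\right) \frac{1}{700} = - \frac{13113}{350}$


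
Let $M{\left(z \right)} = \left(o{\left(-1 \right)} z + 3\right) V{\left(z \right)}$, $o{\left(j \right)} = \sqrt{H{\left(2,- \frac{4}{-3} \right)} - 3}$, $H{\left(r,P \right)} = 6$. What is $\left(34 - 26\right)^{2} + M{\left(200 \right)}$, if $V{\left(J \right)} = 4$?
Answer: $76 + 800 \sqrt{3} \approx 1461.6$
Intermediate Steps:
$o{\left(j \right)} = \sqrt{3}$ ($o{\left(j \right)} = \sqrt{6 - 3} = \sqrt{3}$)
$M{\left(z \right)} = 12 + 4 z \sqrt{3}$ ($M{\left(z \right)} = \left(\sqrt{3} z + 3\right) 4 = \left(z \sqrt{3} + 3\right) 4 = \left(3 + z \sqrt{3}\right) 4 = 12 + 4 z \sqrt{3}$)
$\left(34 - 26\right)^{2} + M{\left(200 \right)} = \left(34 - 26\right)^{2} + \left(12 + 4 \cdot 200 \sqrt{3}\right) = 8^{2} + \left(12 + 800 \sqrt{3}\right) = 64 + \left(12 + 800 \sqrt{3}\right) = 76 + 800 \sqrt{3}$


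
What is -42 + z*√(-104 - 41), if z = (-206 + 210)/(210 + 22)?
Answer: -42 + I*√145/58 ≈ -42.0 + 0.20761*I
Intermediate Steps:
z = 1/58 (z = 4/232 = 4*(1/232) = 1/58 ≈ 0.017241)
-42 + z*√(-104 - 41) = -42 + √(-104 - 41)/58 = -42 + √(-145)/58 = -42 + (I*√145)/58 = -42 + I*√145/58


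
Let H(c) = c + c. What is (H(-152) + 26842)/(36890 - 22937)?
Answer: 8846/4651 ≈ 1.9020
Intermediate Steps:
H(c) = 2*c
(H(-152) + 26842)/(36890 - 22937) = (2*(-152) + 26842)/(36890 - 22937) = (-304 + 26842)/13953 = 26538*(1/13953) = 8846/4651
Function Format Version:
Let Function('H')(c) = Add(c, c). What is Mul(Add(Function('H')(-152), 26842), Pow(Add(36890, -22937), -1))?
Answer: Rational(8846, 4651) ≈ 1.9020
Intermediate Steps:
Function('H')(c) = Mul(2, c)
Mul(Add(Function('H')(-152), 26842), Pow(Add(36890, -22937), -1)) = Mul(Add(Mul(2, -152), 26842), Pow(Add(36890, -22937), -1)) = Mul(Add(-304, 26842), Pow(13953, -1)) = Mul(26538, Rational(1, 13953)) = Rational(8846, 4651)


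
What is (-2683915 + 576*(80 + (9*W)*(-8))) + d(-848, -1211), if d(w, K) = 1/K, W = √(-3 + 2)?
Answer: -3194418186/1211 - 41472*I ≈ -2.6378e+6 - 41472.0*I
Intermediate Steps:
W = I (W = √(-1) = I ≈ 1.0*I)
(-2683915 + 576*(80 + (9*W)*(-8))) + d(-848, -1211) = (-2683915 + 576*(80 + (9*I)*(-8))) + 1/(-1211) = (-2683915 + 576*(80 - 72*I)) - 1/1211 = (-2683915 + (46080 - 41472*I)) - 1/1211 = (-2637835 - 41472*I) - 1/1211 = -3194418186/1211 - 41472*I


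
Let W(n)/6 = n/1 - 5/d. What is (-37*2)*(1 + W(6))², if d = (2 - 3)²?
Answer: -3626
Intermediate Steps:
d = 1 (d = (-1)² = 1)
W(n) = -30 + 6*n (W(n) = 6*(n/1 - 5/1) = 6*(n*1 - 5*1) = 6*(n - 5) = 6*(-5 + n) = -30 + 6*n)
(-37*2)*(1 + W(6))² = (-37*2)*(1 + (-30 + 6*6))² = -74*(1 + (-30 + 36))² = -74*(1 + 6)² = -74*7² = -74*49 = -3626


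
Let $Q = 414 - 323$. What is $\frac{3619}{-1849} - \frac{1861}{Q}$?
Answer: $- \frac{3770318}{168259} \approx -22.408$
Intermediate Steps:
$Q = 91$ ($Q = 414 - 323 = 91$)
$\frac{3619}{-1849} - \frac{1861}{Q} = \frac{3619}{-1849} - \frac{1861}{91} = 3619 \left(- \frac{1}{1849}\right) - \frac{1861}{91} = - \frac{3619}{1849} - \frac{1861}{91} = - \frac{3770318}{168259}$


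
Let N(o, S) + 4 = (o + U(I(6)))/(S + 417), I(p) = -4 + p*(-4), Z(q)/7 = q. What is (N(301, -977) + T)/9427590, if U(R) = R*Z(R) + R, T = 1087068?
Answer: 28988099/251402400 ≈ 0.11531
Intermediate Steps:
Z(q) = 7*q
I(p) = -4 - 4*p
U(R) = R + 7*R² (U(R) = R*(7*R) + R = 7*R² + R = R + 7*R²)
N(o, S) = -4 + (5460 + o)/(417 + S) (N(o, S) = -4 + (o + (-4 - 4*6)*(1 + 7*(-4 - 4*6)))/(S + 417) = -4 + (o + (-4 - 24)*(1 + 7*(-4 - 24)))/(417 + S) = -4 + (o - 28*(1 + 7*(-28)))/(417 + S) = -4 + (o - 28*(1 - 196))/(417 + S) = -4 + (o - 28*(-195))/(417 + S) = -4 + (o + 5460)/(417 + S) = -4 + (5460 + o)/(417 + S))
(N(301, -977) + T)/9427590 = ((3792 + 301 - 4*(-977))/(417 - 977) + 1087068)/9427590 = ((3792 + 301 + 3908)/(-560) + 1087068)*(1/9427590) = (-1/560*8001 + 1087068)*(1/9427590) = (-1143/80 + 1087068)*(1/9427590) = (86964297/80)*(1/9427590) = 28988099/251402400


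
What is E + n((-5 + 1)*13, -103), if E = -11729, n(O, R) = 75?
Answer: -11654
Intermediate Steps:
E + n((-5 + 1)*13, -103) = -11729 + 75 = -11654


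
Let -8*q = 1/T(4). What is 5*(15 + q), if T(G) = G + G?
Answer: 4795/64 ≈ 74.922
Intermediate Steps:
T(G) = 2*G
q = -1/64 (q = -1/(8*(2*4)) = -1/8/8 = -1/8*1/8 = -1/64 ≈ -0.015625)
5*(15 + q) = 5*(15 - 1/64) = 5*(959/64) = 4795/64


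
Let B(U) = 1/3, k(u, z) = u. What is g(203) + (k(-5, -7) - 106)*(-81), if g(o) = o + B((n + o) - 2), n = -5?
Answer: 27583/3 ≈ 9194.3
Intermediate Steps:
B(U) = ⅓
g(o) = ⅓ + o (g(o) = o + ⅓ = ⅓ + o)
g(203) + (k(-5, -7) - 106)*(-81) = (⅓ + 203) + (-5 - 106)*(-81) = 610/3 - 111*(-81) = 610/3 + 8991 = 27583/3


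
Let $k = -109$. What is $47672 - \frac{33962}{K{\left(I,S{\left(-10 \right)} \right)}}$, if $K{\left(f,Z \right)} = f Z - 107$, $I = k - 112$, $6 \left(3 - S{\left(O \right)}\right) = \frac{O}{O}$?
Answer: $\frac{209912900}{4399} \approx 47718.0$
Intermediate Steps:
$S{\left(O \right)} = \frac{17}{6}$ ($S{\left(O \right)} = 3 - \frac{O \frac{1}{O}}{6} = 3 - \frac{1}{6} = \frac{17}{6}$)
$I = -221$ ($I = -109 - 112 = -221$)
$K{\left(f,Z \right)} = -107 + Z f$ ($K{\left(f,Z \right)} = Z f - 107 = -107 + Z f$)
$47672 - \frac{33962}{K{\left(I,S{\left(-10 \right)} \right)}} = 47672 - \frac{33962}{-107 + \frac{17}{6} \left(-221\right)} = 47672 - \frac{33962}{-107 - \frac{3757}{6}} = 47672 - \frac{33962}{- \frac{4399}{6}} = 47672 - 33962 \left(- \frac{6}{4399}\right) = 47672 - - \frac{203772}{4399} = 47672 + \frac{203772}{4399} = \frac{209912900}{4399}$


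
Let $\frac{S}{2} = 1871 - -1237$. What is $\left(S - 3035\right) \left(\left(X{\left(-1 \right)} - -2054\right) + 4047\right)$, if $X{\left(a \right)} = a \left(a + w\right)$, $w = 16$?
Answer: $19359566$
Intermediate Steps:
$X{\left(a \right)} = a \left(16 + a\right)$ ($X{\left(a \right)} = a \left(a + 16\right) = a \left(16 + a\right)$)
$S = 6216$ ($S = 2 \left(1871 - -1237\right) = 2 \left(1871 + 1237\right) = 2 \cdot 3108 = 6216$)
$\left(S - 3035\right) \left(\left(X{\left(-1 \right)} - -2054\right) + 4047\right) = \left(6216 - 3035\right) \left(\left(- (16 - 1) - -2054\right) + 4047\right) = 3181 \left(\left(\left(-1\right) 15 + 2054\right) + 4047\right) = 3181 \left(\left(-15 + 2054\right) + 4047\right) = 3181 \left(2039 + 4047\right) = 3181 \cdot 6086 = 19359566$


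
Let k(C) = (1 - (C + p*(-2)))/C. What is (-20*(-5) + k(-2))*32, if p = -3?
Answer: 3248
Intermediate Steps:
k(C) = (-5 - C)/C (k(C) = (1 - (C - 3*(-2)))/C = (1 - (C + 6))/C = (1 - (6 + C))/C = (1 + (-6 - C))/C = (-5 - C)/C)
(-20*(-5) + k(-2))*32 = (-20*(-5) + (-5 - 1*(-2))/(-2))*32 = (100 - (-5 + 2)/2)*32 = (100 - ½*(-3))*32 = (100 + 3/2)*32 = (203/2)*32 = 3248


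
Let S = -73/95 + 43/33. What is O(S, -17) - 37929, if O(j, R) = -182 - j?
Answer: -119479661/3135 ≈ -38112.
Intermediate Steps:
S = 1676/3135 (S = -73*1/95 + 43*(1/33) = -73/95 + 43/33 = 1676/3135 ≈ 0.53461)
O(S, -17) - 37929 = (-182 - 1*1676/3135) - 37929 = (-182 - 1676/3135) - 37929 = -572246/3135 - 37929 = -119479661/3135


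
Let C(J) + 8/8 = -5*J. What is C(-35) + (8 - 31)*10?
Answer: -56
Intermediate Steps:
C(J) = -1 - 5*J
C(-35) + (8 - 31)*10 = (-1 - 5*(-35)) + (8 - 31)*10 = (-1 + 175) - 23*10 = 174 - 230 = -56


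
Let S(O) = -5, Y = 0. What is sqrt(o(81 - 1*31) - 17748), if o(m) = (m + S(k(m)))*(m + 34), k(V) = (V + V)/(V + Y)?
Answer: 12*I*sqrt(97) ≈ 118.19*I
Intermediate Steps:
k(V) = 2 (k(V) = (V + V)/(V + 0) = (2*V)/V = 2)
o(m) = (-5 + m)*(34 + m) (o(m) = (m - 5)*(m + 34) = (-5 + m)*(34 + m))
sqrt(o(81 - 1*31) - 17748) = sqrt((-170 + (81 - 1*31)**2 + 29*(81 - 1*31)) - 17748) = sqrt((-170 + (81 - 31)**2 + 29*(81 - 31)) - 17748) = sqrt((-170 + 50**2 + 29*50) - 17748) = sqrt((-170 + 2500 + 1450) - 17748) = sqrt(3780 - 17748) = sqrt(-13968) = 12*I*sqrt(97)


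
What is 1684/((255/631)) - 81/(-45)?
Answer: 1063063/255 ≈ 4168.9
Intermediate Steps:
1684/((255/631)) - 81/(-45) = 1684/((255*(1/631))) - 81*(-1/45) = 1684/(255/631) + 9/5 = 1684*(631/255) + 9/5 = 1062604/255 + 9/5 = 1063063/255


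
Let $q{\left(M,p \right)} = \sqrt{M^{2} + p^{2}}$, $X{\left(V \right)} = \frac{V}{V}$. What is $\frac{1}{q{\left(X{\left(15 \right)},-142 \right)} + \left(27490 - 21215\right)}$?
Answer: $\frac{1255}{7871092} - \frac{\sqrt{20165}}{39355460} \approx 0.00015584$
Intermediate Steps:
$X{\left(V \right)} = 1$
$\frac{1}{q{\left(X{\left(15 \right)},-142 \right)} + \left(27490 - 21215\right)} = \frac{1}{\sqrt{1^{2} + \left(-142\right)^{2}} + \left(27490 - 21215\right)} = \frac{1}{\sqrt{1 + 20164} + \left(27490 - 21215\right)} = \frac{1}{\sqrt{20165} + 6275} = \frac{1}{6275 + \sqrt{20165}}$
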